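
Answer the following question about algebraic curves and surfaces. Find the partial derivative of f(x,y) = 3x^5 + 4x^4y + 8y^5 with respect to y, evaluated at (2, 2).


df/dy = 4*x^4 + 5*8*y^4
At (2,2): 4*2^4 + 5*8*2^4
= 64 + 640
= 704

704


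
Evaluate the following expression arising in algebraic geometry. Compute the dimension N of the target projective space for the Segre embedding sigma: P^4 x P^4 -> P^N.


The Segre embedding maps P^m x P^n into P^N via
all products of coordinates from each factor.
N = (m+1)(n+1) - 1
N = (4+1)(4+1) - 1
N = 5*5 - 1
N = 25 - 1 = 24

24


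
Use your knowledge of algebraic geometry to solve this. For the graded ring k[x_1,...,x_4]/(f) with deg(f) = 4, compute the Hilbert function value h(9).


For R = k[x_1,...,x_n]/(f) with f homogeneous of degree e:
The Hilbert series is (1 - t^e)/(1 - t)^n.
So h(d) = C(d+n-1, n-1) - C(d-e+n-1, n-1) for d >= e.
With n=4, e=4, d=9:
C(9+4-1, 4-1) = C(12, 3) = 220
C(9-4+4-1, 4-1) = C(8, 3) = 56
h(9) = 220 - 56 = 164

164


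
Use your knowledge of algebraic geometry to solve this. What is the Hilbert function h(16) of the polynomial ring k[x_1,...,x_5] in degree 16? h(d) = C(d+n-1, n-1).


The Hilbert function for the polynomial ring in 5 variables is:
h(d) = C(d+n-1, n-1)
h(16) = C(16+5-1, 5-1) = C(20, 4)
= 20! / (4! * 16!)
= 4845

4845


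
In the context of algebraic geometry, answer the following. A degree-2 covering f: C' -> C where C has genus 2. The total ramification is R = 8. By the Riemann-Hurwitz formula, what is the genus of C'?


Riemann-Hurwitz formula: 2g' - 2 = d(2g - 2) + R
Given: d = 2, g = 2, R = 8
2g' - 2 = 2*(2*2 - 2) + 8
2g' - 2 = 2*2 + 8
2g' - 2 = 4 + 8 = 12
2g' = 14
g' = 7

7


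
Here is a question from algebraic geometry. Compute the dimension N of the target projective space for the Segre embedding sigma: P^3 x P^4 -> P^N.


The Segre embedding maps P^m x P^n into P^N via
all products of coordinates from each factor.
N = (m+1)(n+1) - 1
N = (3+1)(4+1) - 1
N = 4*5 - 1
N = 20 - 1 = 19

19


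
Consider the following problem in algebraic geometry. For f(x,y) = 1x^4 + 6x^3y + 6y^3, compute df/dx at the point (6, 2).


df/dx = 4*1*x^3 + 3*6*x^2*y
At (6,2): 4*1*6^3 + 3*6*6^2*2
= 864 + 1296
= 2160

2160


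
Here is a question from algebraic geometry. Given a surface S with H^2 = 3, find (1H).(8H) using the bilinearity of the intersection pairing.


Using bilinearity of the intersection pairing on a surface S:
(aH).(bH) = ab * (H.H)
We have H^2 = 3.
D.E = (1H).(8H) = 1*8*3
= 8*3
= 24

24


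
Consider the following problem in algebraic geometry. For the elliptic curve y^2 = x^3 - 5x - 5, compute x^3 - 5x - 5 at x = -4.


Compute x^3 - 5x - 5 at x = -4:
x^3 = (-4)^3 = -64
(-5)*x = (-5)*(-4) = 20
Sum: -64 + 20 - 5 = -49

-49


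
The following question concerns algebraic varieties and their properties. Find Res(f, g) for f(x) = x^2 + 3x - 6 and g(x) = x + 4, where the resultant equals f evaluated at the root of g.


For Res(f, x - c), we evaluate f at x = c.
f(-4) = (-4)^2 + 3*(-4) - 6
= 16 - 12 - 6
= 4 - 6 = -2
Res(f, g) = -2

-2


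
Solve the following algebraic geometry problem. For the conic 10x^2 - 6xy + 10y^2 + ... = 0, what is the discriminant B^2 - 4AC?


The discriminant of a conic Ax^2 + Bxy + Cy^2 + ... = 0 is B^2 - 4AC.
B^2 = (-6)^2 = 36
4AC = 4*10*10 = 400
Discriminant = 36 - 400 = -364

-364


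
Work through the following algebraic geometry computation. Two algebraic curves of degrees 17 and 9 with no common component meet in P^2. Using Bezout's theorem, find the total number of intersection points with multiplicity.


Bezout's theorem states the intersection count equals the product of degrees.
Intersection count = 17 * 9 = 153

153


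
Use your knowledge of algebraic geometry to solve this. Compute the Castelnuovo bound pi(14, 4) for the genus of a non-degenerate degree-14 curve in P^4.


Castelnuovo's bound: write d - 1 = m(r-1) + epsilon with 0 <= epsilon < r-1.
d - 1 = 14 - 1 = 13
r - 1 = 4 - 1 = 3
13 = 4*3 + 1, so m = 4, epsilon = 1
pi(d, r) = m(m-1)(r-1)/2 + m*epsilon
= 4*3*3/2 + 4*1
= 36/2 + 4
= 18 + 4 = 22

22


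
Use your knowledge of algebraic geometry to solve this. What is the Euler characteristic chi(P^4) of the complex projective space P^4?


The complex projective space P^4 has one cell in each even real dimension 0, 2, ..., 8.
The cohomology groups are H^{2k}(P^4) = Z for k = 0,...,4, and 0 otherwise.
Euler characteristic = sum of Betti numbers = 1 per even-dimensional cohomology group.
chi(P^4) = 4 + 1 = 5

5


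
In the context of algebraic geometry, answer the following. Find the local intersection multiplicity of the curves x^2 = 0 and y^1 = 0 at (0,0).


The intersection multiplicity of V(x^a) and V(y^b) at the origin is:
I(O; V(x^2), V(y^1)) = dim_k(k[x,y]/(x^2, y^1))
A basis for k[x,y]/(x^2, y^1) is the set of monomials x^i * y^j
where 0 <= i < 2 and 0 <= j < 1.
The number of such monomials is 2 * 1 = 2

2


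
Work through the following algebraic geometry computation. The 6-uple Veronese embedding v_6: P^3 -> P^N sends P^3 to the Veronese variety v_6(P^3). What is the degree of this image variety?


The Veronese variety v_6(P^3) has degree d^r.
d^r = 6^3 = 216

216


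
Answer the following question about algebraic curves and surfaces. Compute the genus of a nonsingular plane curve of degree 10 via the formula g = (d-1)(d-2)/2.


Using the genus formula for smooth plane curves:
g = (d-1)(d-2)/2
g = (10-1)(10-2)/2
g = 9*8/2
g = 72/2 = 36

36


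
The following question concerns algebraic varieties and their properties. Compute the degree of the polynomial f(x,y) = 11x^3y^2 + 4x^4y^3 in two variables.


Examine each term for its total degree (sum of exponents).
  Term '11x^3y^2' has total degree 3+2 = 5.
  Term '4x^4y^3' has total degree 4+3 = 7.
The maximum total degree among all terms is 7.

7


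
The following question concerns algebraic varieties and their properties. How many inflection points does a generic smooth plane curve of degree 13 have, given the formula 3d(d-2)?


For a general smooth plane curve C of degree d, the inflection points are
the intersection of C with its Hessian curve, which has degree 3(d-2).
By Bezout, the total intersection number is d * 3(d-2) = 13 * 33 = 429.
For a general curve every flex is ordinary, so each contributes
multiplicity 1 to C·Hess(C), and the number of distinct inflection
points is 3d(d-2).
Inflection points = 3*13*(13-2) = 3*13*11 = 429

429


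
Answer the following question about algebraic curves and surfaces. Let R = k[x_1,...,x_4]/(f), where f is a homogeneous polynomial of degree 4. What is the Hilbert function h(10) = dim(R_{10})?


For R = k[x_1,...,x_n]/(f) with f homogeneous of degree e:
The Hilbert series is (1 - t^e)/(1 - t)^n.
So h(d) = C(d+n-1, n-1) - C(d-e+n-1, n-1) for d >= e.
With n=4, e=4, d=10:
C(10+4-1, 4-1) = C(13, 3) = 286
C(10-4+4-1, 4-1) = C(9, 3) = 84
h(10) = 286 - 84 = 202

202


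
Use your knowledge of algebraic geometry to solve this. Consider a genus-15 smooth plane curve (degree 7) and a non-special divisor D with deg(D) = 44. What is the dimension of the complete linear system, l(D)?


First, compute the genus of a smooth plane curve of degree 7:
g = (d-1)(d-2)/2 = (7-1)(7-2)/2 = 15
For a non-special divisor D (i.e., h^1(D) = 0), Riemann-Roch gives:
l(D) = deg(D) - g + 1
Since deg(D) = 44 >= 2g - 1 = 29, D is non-special.
l(D) = 44 - 15 + 1 = 30

30


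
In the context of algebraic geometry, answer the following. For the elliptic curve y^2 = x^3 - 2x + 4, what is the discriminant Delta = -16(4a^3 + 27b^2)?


Compute each component:
4a^3 = 4*(-2)^3 = 4*(-8) = -32
27b^2 = 27*4^2 = 27*16 = 432
4a^3 + 27b^2 = -32 + 432 = 400
Delta = -16*400 = -6400

-6400


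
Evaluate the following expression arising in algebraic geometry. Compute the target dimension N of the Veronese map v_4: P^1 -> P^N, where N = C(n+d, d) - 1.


The Veronese embedding v_d: P^n -> P^N maps each point to all
degree-d monomials in n+1 homogeneous coordinates.
N = C(n+d, d) - 1
N = C(1+4, 4) - 1
N = C(5, 4) - 1
C(5, 4) = 5
N = 5 - 1 = 4

4


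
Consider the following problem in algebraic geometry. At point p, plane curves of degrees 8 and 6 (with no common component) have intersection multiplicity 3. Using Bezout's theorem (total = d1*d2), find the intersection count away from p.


By Bezout's theorem, the total intersection number is d1 * d2.
Total = 8 * 6 = 48
Intersection multiplicity at p = 3
Remaining intersections = 48 - 3 = 45

45


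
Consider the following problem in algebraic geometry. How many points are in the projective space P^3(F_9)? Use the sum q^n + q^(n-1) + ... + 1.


P^3(F_9) has (q^(n+1) - 1)/(q - 1) points.
= 9^3 + 9^2 + 9^1 + 9^0
= 729 + 81 + 9 + 1
= 820

820


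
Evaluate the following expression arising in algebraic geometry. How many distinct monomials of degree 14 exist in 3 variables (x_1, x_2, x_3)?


The number of degree-14 monomials in 3 variables is C(d+n-1, n-1).
= C(14+3-1, 3-1) = C(16, 2)
= 120

120


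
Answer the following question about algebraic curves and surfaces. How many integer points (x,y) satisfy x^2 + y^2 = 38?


Systematically check integer values of x where x^2 <= 38.
For each valid x, check if 38 - x^2 is a perfect square.
Total integer solutions found: 0

0


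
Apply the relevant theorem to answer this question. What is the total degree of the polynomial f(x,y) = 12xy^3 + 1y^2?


Examine each term for its total degree (sum of exponents).
  Term '12xy^3' has total degree 1+3 = 4.
  Term '1y^2' has total degree 0+2 = 2.
The maximum total degree among all terms is 4.

4


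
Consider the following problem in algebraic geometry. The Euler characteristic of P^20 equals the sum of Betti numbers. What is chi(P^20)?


The complex projective space P^20 has one cell in each even real dimension 0, 2, ..., 40.
The cohomology groups are H^{2k}(P^20) = Z for k = 0,...,20, and 0 otherwise.
Euler characteristic = sum of Betti numbers = 1 per even-dimensional cohomology group.
chi(P^20) = 20 + 1 = 21

21


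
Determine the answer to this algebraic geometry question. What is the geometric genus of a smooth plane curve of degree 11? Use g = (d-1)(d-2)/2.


Using the genus formula for smooth plane curves:
g = (d-1)(d-2)/2
g = (11-1)(11-2)/2
g = 10*9/2
g = 90/2 = 45

45


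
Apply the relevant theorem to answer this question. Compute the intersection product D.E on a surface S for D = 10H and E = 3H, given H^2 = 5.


Using bilinearity of the intersection pairing on a surface S:
(aH).(bH) = ab * (H.H)
We have H^2 = 5.
D.E = (10H).(3H) = 10*3*5
= 30*5
= 150

150


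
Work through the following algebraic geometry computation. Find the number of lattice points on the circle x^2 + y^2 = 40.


Systematically check integer values of x where x^2 <= 40.
For each valid x, check if 40 - x^2 is a perfect square.
x=2: 40 - 4 = 36, sqrt = 6 (valid)
x=6: 40 - 36 = 4, sqrt = 2 (valid)
Total integer solutions found: 8

8


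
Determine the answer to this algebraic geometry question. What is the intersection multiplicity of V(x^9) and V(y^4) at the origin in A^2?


The intersection multiplicity of V(x^a) and V(y^b) at the origin is:
I(O; V(x^9), V(y^4)) = dim_k(k[x,y]/(x^9, y^4))
A basis for k[x,y]/(x^9, y^4) is the set of monomials x^i * y^j
where 0 <= i < 9 and 0 <= j < 4.
The number of such monomials is 9 * 4 = 36

36


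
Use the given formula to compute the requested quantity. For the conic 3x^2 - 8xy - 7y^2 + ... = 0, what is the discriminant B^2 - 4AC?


The discriminant of a conic Ax^2 + Bxy + Cy^2 + ... = 0 is B^2 - 4AC.
B^2 = (-8)^2 = 64
4AC = 4*3*(-7) = -84
Discriminant = 64 + 84 = 148

148


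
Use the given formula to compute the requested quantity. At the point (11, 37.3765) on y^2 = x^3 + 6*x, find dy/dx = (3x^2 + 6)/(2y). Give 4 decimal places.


Using implicit differentiation of y^2 = x^3 + 6*x:
2y * dy/dx = 3x^2 + 6
dy/dx = (3x^2 + 6)/(2y)
Numerator: 3*11^2 + 6 = 369
Denominator: 2*37.3765 = 74.753
dy/dx = 369/74.753 = 4.9363

4.9363


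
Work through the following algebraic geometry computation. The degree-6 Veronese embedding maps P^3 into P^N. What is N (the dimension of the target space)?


The Veronese embedding v_d: P^n -> P^N maps each point to all
degree-d monomials in n+1 homogeneous coordinates.
N = C(n+d, d) - 1
N = C(3+6, 6) - 1
N = C(9, 6) - 1
C(9, 6) = 84
N = 84 - 1 = 83

83


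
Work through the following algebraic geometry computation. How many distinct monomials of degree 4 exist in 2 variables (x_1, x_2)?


The number of degree-4 monomials in 2 variables is C(d+n-1, n-1).
= C(4+2-1, 2-1) = C(5, 1)
= 5

5


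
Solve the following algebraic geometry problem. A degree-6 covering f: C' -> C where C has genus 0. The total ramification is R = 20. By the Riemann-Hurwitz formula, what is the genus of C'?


Riemann-Hurwitz formula: 2g' - 2 = d(2g - 2) + R
Given: d = 6, g = 0, R = 20
2g' - 2 = 6*(2*0 - 2) + 20
2g' - 2 = 6*(-2) + 20
2g' - 2 = -12 + 20 = 8
2g' = 10
g' = 5

5


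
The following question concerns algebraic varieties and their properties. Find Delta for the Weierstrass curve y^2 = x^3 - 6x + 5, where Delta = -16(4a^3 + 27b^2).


Compute each component:
4a^3 = 4*(-6)^3 = 4*(-216) = -864
27b^2 = 27*5^2 = 27*25 = 675
4a^3 + 27b^2 = -864 + 675 = -189
Delta = -16*(-189) = 3024

3024


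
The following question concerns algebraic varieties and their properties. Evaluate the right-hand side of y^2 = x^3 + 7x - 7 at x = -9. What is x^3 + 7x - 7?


Compute x^3 + 7x - 7 at x = -9:
x^3 = (-9)^3 = -729
7*x = 7*(-9) = -63
Sum: -729 - 63 - 7 = -799

-799


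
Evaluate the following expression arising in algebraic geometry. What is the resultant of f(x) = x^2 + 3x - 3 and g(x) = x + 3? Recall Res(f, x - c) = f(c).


For Res(f, x - c), we evaluate f at x = c.
f(-3) = (-3)^2 + 3*(-3) - 3
= 9 - 9 - 3
= 0 - 3 = -3
Res(f, g) = -3

-3


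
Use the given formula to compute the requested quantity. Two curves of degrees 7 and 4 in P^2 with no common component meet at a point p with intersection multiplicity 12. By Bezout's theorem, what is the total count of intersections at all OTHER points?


By Bezout's theorem, the total intersection number is d1 * d2.
Total = 7 * 4 = 28
Intersection multiplicity at p = 12
Remaining intersections = 28 - 12 = 16

16


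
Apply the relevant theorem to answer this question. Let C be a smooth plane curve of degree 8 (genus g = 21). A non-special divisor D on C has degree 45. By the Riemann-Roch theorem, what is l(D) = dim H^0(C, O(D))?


First, compute the genus of a smooth plane curve of degree 8:
g = (d-1)(d-2)/2 = (8-1)(8-2)/2 = 21
For a non-special divisor D (i.e., h^1(D) = 0), Riemann-Roch gives:
l(D) = deg(D) - g + 1
Since deg(D) = 45 >= 2g - 1 = 41, D is non-special.
l(D) = 45 - 21 + 1 = 25

25


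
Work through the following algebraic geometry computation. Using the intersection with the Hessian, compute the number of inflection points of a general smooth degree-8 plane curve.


For a general smooth plane curve C of degree d, the inflection points are
the intersection of C with its Hessian curve, which has degree 3(d-2).
By Bezout, the total intersection number is d * 3(d-2) = 8 * 18 = 144.
For a general curve every flex is ordinary, so each contributes
multiplicity 1 to C·Hess(C), and the number of distinct inflection
points is 3d(d-2).
Inflection points = 3*8*(8-2) = 3*8*6 = 144

144


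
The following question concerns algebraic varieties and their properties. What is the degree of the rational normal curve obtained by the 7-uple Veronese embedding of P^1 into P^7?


The rational normal curve in P^7 is the image of P^1 under the 7-uple Veronese.
A general hyperplane in P^7 pulls back to a degree-7 form on P^1, which has 7 zeros,
so the curve meets a general hyperplane in 7 points. Degree = 7.

7


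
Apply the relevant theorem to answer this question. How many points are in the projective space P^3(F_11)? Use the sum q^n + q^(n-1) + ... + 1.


P^3(F_11) has (q^(n+1) - 1)/(q - 1) points.
= 11^3 + 11^2 + 11^1 + 11^0
= 1331 + 121 + 11 + 1
= 1464

1464


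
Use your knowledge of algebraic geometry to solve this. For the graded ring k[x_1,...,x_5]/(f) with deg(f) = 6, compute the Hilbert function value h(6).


For R = k[x_1,...,x_n]/(f) with f homogeneous of degree e:
The Hilbert series is (1 - t^e)/(1 - t)^n.
So h(d) = C(d+n-1, n-1) - C(d-e+n-1, n-1) for d >= e.
With n=5, e=6, d=6:
C(6+5-1, 5-1) = C(10, 4) = 210
C(6-6+5-1, 5-1) = C(4, 4) = 1
h(6) = 210 - 1 = 209

209


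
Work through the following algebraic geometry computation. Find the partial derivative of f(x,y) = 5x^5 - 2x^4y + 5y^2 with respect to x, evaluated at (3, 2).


df/dx = 5*5*x^4 + 4*(-2)*x^3*y
At (3,2): 5*5*3^4 + 4*(-2)*3^3*2
= 2025 - 432
= 1593

1593


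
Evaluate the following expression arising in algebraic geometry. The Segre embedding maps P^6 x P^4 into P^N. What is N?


The Segre embedding maps P^m x P^n into P^N via
all products of coordinates from each factor.
N = (m+1)(n+1) - 1
N = (6+1)(4+1) - 1
N = 7*5 - 1
N = 35 - 1 = 34

34


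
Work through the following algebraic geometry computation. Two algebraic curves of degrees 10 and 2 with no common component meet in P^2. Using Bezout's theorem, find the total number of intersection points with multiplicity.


Bezout's theorem states the intersection count equals the product of degrees.
Intersection count = 10 * 2 = 20

20


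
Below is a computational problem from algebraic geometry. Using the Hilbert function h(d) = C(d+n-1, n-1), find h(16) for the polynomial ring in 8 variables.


The Hilbert function for the polynomial ring in 8 variables is:
h(d) = C(d+n-1, n-1)
h(16) = C(16+8-1, 8-1) = C(23, 7)
= 23! / (7! * 16!)
= 245157

245157


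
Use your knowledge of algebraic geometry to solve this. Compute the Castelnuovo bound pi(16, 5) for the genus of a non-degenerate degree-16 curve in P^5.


Castelnuovo's bound: write d - 1 = m(r-1) + epsilon with 0 <= epsilon < r-1.
d - 1 = 16 - 1 = 15
r - 1 = 5 - 1 = 4
15 = 3*4 + 3, so m = 3, epsilon = 3
pi(d, r) = m(m-1)(r-1)/2 + m*epsilon
= 3*2*4/2 + 3*3
= 24/2 + 9
= 12 + 9 = 21

21


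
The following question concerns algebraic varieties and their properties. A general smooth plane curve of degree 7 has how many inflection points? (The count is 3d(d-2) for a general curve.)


For a general smooth plane curve C of degree d, the inflection points are
the intersection of C with its Hessian curve, which has degree 3(d-2).
By Bezout, the total intersection number is d * 3(d-2) = 7 * 15 = 105.
For a general curve every flex is ordinary, so each contributes
multiplicity 1 to C·Hess(C), and the number of distinct inflection
points is 3d(d-2).
Inflection points = 3*7*(7-2) = 3*7*5 = 105

105


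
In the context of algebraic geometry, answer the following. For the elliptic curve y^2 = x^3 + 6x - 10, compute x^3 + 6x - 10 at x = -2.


Compute x^3 + 6x - 10 at x = -2:
x^3 = (-2)^3 = -8
6*x = 6*(-2) = -12
Sum: -8 - 12 - 10 = -30

-30


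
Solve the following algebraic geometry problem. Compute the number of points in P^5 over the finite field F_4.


P^5(F_4) has (q^(n+1) - 1)/(q - 1) points.
= 4^5 + 4^4 + 4^3 + 4^2 + 4^1 + 4^0
= 1024 + 256 + 64 + 16 + 4 + 1
= 1365

1365


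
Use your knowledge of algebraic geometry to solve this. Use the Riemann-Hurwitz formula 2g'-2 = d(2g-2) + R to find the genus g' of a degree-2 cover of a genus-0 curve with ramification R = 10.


Riemann-Hurwitz formula: 2g' - 2 = d(2g - 2) + R
Given: d = 2, g = 0, R = 10
2g' - 2 = 2*(2*0 - 2) + 10
2g' - 2 = 2*(-2) + 10
2g' - 2 = -4 + 10 = 6
2g' = 8
g' = 4

4


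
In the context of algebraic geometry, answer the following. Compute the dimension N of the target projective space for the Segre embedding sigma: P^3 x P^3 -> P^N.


The Segre embedding maps P^m x P^n into P^N via
all products of coordinates from each factor.
N = (m+1)(n+1) - 1
N = (3+1)(3+1) - 1
N = 4*4 - 1
N = 16 - 1 = 15

15


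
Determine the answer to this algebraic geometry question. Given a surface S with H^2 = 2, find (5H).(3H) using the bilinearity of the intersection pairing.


Using bilinearity of the intersection pairing on a surface S:
(aH).(bH) = ab * (H.H)
We have H^2 = 2.
D.E = (5H).(3H) = 5*3*2
= 15*2
= 30

30


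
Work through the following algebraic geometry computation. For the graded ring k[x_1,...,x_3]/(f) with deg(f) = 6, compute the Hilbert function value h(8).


For R = k[x_1,...,x_n]/(f) with f homogeneous of degree e:
The Hilbert series is (1 - t^e)/(1 - t)^n.
So h(d) = C(d+n-1, n-1) - C(d-e+n-1, n-1) for d >= e.
With n=3, e=6, d=8:
C(8+3-1, 3-1) = C(10, 2) = 45
C(8-6+3-1, 3-1) = C(4, 2) = 6
h(8) = 45 - 6 = 39

39


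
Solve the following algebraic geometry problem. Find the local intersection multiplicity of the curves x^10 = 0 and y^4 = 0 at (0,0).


The intersection multiplicity of V(x^a) and V(y^b) at the origin is:
I(O; V(x^10), V(y^4)) = dim_k(k[x,y]/(x^10, y^4))
A basis for k[x,y]/(x^10, y^4) is the set of monomials x^i * y^j
where 0 <= i < 10 and 0 <= j < 4.
The number of such monomials is 10 * 4 = 40

40


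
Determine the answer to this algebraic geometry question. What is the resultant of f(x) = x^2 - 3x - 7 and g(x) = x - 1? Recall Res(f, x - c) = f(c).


For Res(f, x - c), we evaluate f at x = c.
f(1) = 1^2 - 3*1 - 7
= 1 - 3 - 7
= -2 - 7 = -9
Res(f, g) = -9

-9


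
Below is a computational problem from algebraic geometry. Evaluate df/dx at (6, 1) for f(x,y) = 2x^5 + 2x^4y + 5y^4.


df/dx = 5*2*x^4 + 4*2*x^3*y
At (6,1): 5*2*6^4 + 4*2*6^3*1
= 12960 + 1728
= 14688

14688


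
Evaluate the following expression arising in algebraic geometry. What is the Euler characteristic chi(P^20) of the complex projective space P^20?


The complex projective space P^20 has one cell in each even real dimension 0, 2, ..., 40.
The cohomology groups are H^{2k}(P^20) = Z for k = 0,...,20, and 0 otherwise.
Euler characteristic = sum of Betti numbers = 1 per even-dimensional cohomology group.
chi(P^20) = 20 + 1 = 21

21


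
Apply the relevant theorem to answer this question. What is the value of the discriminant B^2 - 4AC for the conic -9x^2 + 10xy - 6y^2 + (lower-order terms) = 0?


The discriminant of a conic Ax^2 + Bxy + Cy^2 + ... = 0 is B^2 - 4AC.
B^2 = 10^2 = 100
4AC = 4*(-9)*(-6) = 216
Discriminant = 100 - 216 = -116

-116


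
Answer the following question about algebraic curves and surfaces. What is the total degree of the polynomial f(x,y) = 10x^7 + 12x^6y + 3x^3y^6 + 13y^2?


Examine each term for its total degree (sum of exponents).
  Term '10x^7' has total degree 7+0 = 7.
  Term '12x^6y' has total degree 6+1 = 7.
  Term '3x^3y^6' has total degree 3+6 = 9.
  Term '13y^2' has total degree 0+2 = 2.
The maximum total degree among all terms is 9.

9


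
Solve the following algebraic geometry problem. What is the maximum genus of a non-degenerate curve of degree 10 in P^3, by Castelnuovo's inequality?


Castelnuovo's bound: write d - 1 = m(r-1) + epsilon with 0 <= epsilon < r-1.
d - 1 = 10 - 1 = 9
r - 1 = 3 - 1 = 2
9 = 4*2 + 1, so m = 4, epsilon = 1
pi(d, r) = m(m-1)(r-1)/2 + m*epsilon
= 4*3*2/2 + 4*1
= 24/2 + 4
= 12 + 4 = 16

16


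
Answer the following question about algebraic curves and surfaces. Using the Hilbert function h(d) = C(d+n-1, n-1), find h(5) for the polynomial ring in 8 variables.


The Hilbert function for the polynomial ring in 8 variables is:
h(d) = C(d+n-1, n-1)
h(5) = C(5+8-1, 8-1) = C(12, 7)
= 12! / (7! * 5!)
= 792

792


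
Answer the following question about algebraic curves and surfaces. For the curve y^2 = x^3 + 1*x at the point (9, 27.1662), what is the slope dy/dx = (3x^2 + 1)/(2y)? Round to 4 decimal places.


Using implicit differentiation of y^2 = x^3 + 1*x:
2y * dy/dx = 3x^2 + 1
dy/dx = (3x^2 + 1)/(2y)
Numerator: 3*9^2 + 1 = 244
Denominator: 2*27.1662 = 54.3324
dy/dx = 244/54.3324 = 4.4909

4.4909


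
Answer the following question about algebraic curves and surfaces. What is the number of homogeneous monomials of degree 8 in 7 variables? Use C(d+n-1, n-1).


The number of degree-8 monomials in 7 variables is C(d+n-1, n-1).
= C(8+7-1, 7-1) = C(14, 6)
= 3003

3003


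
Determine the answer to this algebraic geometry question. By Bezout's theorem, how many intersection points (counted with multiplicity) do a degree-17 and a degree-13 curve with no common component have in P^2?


Bezout's theorem states the intersection count equals the product of degrees.
Intersection count = 17 * 13 = 221

221


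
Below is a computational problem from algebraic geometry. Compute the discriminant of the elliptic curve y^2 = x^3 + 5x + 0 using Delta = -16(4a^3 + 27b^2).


Compute each component:
4a^3 = 4*5^3 = 4*125 = 500
27b^2 = 27*0^2 = 27*0 = 0
4a^3 + 27b^2 = 500 + 0 = 500
Delta = -16*500 = -8000

-8000


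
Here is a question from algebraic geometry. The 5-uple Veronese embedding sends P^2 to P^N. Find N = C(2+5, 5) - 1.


The Veronese embedding v_d: P^n -> P^N maps each point to all
degree-d monomials in n+1 homogeneous coordinates.
N = C(n+d, d) - 1
N = C(2+5, 5) - 1
N = C(7, 5) - 1
C(7, 5) = 21
N = 21 - 1 = 20

20


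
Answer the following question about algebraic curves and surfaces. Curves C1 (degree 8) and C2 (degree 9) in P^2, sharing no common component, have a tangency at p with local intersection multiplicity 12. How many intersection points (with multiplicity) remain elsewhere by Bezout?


By Bezout's theorem, the total intersection number is d1 * d2.
Total = 8 * 9 = 72
Intersection multiplicity at p = 12
Remaining intersections = 72 - 12 = 60

60


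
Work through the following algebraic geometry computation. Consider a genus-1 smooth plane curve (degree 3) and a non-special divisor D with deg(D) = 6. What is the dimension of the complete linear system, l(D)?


First, compute the genus of a smooth plane curve of degree 3:
g = (d-1)(d-2)/2 = (3-1)(3-2)/2 = 1
For a non-special divisor D (i.e., h^1(D) = 0), Riemann-Roch gives:
l(D) = deg(D) - g + 1
Since deg(D) = 6 >= 2g - 1 = 1, D is non-special.
l(D) = 6 - 1 + 1 = 6

6


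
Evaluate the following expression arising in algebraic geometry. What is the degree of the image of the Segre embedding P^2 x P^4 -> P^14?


The degree of the Segre variety P^2 x P^4 is C(m+n, m).
= C(6, 2)
= 15

15


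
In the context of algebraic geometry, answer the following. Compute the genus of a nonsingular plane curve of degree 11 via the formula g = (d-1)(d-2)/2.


Using the genus formula for smooth plane curves:
g = (d-1)(d-2)/2
g = (11-1)(11-2)/2
g = 10*9/2
g = 90/2 = 45

45


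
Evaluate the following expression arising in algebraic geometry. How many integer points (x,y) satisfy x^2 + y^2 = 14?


Systematically check integer values of x where x^2 <= 14.
For each valid x, check if 14 - x^2 is a perfect square.
Total integer solutions found: 0

0


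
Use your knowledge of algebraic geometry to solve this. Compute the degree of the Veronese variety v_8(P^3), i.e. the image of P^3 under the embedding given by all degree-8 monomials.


The Veronese variety v_8(P^3) has degree d^r.
d^r = 8^3 = 512

512


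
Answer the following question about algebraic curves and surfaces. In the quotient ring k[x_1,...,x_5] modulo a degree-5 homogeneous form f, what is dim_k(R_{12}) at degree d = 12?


For R = k[x_1,...,x_n]/(f) with f homogeneous of degree e:
The Hilbert series is (1 - t^e)/(1 - t)^n.
So h(d) = C(d+n-1, n-1) - C(d-e+n-1, n-1) for d >= e.
With n=5, e=5, d=12:
C(12+5-1, 5-1) = C(16, 4) = 1820
C(12-5+5-1, 5-1) = C(11, 4) = 330
h(12) = 1820 - 330 = 1490

1490


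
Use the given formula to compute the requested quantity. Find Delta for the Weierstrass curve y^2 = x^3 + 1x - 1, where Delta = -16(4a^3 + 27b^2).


Compute each component:
4a^3 = 4*1^3 = 4*1 = 4
27b^2 = 27*(-1)^2 = 27*1 = 27
4a^3 + 27b^2 = 4 + 27 = 31
Delta = -16*31 = -496

-496


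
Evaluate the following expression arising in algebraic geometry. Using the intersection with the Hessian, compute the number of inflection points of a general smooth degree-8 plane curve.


For a general smooth plane curve C of degree d, the inflection points are
the intersection of C with its Hessian curve, which has degree 3(d-2).
By Bezout, the total intersection number is d * 3(d-2) = 8 * 18 = 144.
For a general curve every flex is ordinary, so each contributes
multiplicity 1 to C·Hess(C), and the number of distinct inflection
points is 3d(d-2).
Inflection points = 3*8*(8-2) = 3*8*6 = 144

144


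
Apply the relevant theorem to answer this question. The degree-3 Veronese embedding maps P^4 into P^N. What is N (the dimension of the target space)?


The Veronese embedding v_d: P^n -> P^N maps each point to all
degree-d monomials in n+1 homogeneous coordinates.
N = C(n+d, d) - 1
N = C(4+3, 3) - 1
N = C(7, 3) - 1
C(7, 3) = 35
N = 35 - 1 = 34

34


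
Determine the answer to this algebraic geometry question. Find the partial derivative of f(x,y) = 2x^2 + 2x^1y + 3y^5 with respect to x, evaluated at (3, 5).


df/dx = 2*2*x^1 + 1*2*x^0*y
At (3,5): 2*2*3^1 + 1*2*3^0*5
= 12 + 10
= 22

22


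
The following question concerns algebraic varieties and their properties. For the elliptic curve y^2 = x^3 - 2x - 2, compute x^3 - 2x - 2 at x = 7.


Compute x^3 - 2x - 2 at x = 7:
x^3 = 7^3 = 343
(-2)*x = (-2)*7 = -14
Sum: 343 - 14 - 2 = 327

327


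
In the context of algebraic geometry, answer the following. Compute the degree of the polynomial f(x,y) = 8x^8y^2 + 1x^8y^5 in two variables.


Examine each term for its total degree (sum of exponents).
  Term '8x^8y^2' has total degree 8+2 = 10.
  Term '1x^8y^5' has total degree 8+5 = 13.
The maximum total degree among all terms is 13.

13


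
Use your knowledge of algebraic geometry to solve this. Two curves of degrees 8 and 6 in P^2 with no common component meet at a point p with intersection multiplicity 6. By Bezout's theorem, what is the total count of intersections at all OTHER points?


By Bezout's theorem, the total intersection number is d1 * d2.
Total = 8 * 6 = 48
Intersection multiplicity at p = 6
Remaining intersections = 48 - 6 = 42

42


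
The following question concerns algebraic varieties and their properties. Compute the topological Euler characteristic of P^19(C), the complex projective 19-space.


The complex projective space P^19 has one cell in each even real dimension 0, 2, ..., 38.
The cohomology groups are H^{2k}(P^19) = Z for k = 0,...,19, and 0 otherwise.
Euler characteristic = sum of Betti numbers = 1 per even-dimensional cohomology group.
chi(P^19) = 19 + 1 = 20

20


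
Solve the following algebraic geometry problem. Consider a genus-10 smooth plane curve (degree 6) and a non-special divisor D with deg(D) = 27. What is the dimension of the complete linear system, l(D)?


First, compute the genus of a smooth plane curve of degree 6:
g = (d-1)(d-2)/2 = (6-1)(6-2)/2 = 10
For a non-special divisor D (i.e., h^1(D) = 0), Riemann-Roch gives:
l(D) = deg(D) - g + 1
Since deg(D) = 27 >= 2g - 1 = 19, D is non-special.
l(D) = 27 - 10 + 1 = 18

18


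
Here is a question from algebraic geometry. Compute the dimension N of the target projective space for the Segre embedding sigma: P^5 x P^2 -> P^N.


The Segre embedding maps P^m x P^n into P^N via
all products of coordinates from each factor.
N = (m+1)(n+1) - 1
N = (5+1)(2+1) - 1
N = 6*3 - 1
N = 18 - 1 = 17

17


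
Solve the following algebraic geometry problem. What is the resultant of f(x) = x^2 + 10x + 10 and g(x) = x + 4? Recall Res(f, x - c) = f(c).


For Res(f, x - c), we evaluate f at x = c.
f(-4) = (-4)^2 + 10*(-4) + 10
= 16 - 40 + 10
= -24 + 10 = -14
Res(f, g) = -14

-14


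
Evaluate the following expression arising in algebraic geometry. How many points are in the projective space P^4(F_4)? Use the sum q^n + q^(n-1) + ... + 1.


P^4(F_4) has (q^(n+1) - 1)/(q - 1) points.
= 4^4 + 4^3 + 4^2 + 4^1 + 4^0
= 256 + 64 + 16 + 4 + 1
= 341

341


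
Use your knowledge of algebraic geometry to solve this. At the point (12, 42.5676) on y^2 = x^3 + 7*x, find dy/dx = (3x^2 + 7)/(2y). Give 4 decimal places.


Using implicit differentiation of y^2 = x^3 + 7*x:
2y * dy/dx = 3x^2 + 7
dy/dx = (3x^2 + 7)/(2y)
Numerator: 3*12^2 + 7 = 439
Denominator: 2*42.5676 = 85.1352
dy/dx = 439/85.1352 = 5.1565

5.1565


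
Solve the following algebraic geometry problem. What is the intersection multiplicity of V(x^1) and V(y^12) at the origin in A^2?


The intersection multiplicity of V(x^a) and V(y^b) at the origin is:
I(O; V(x^1), V(y^12)) = dim_k(k[x,y]/(x^1, y^12))
A basis for k[x,y]/(x^1, y^12) is the set of monomials x^i * y^j
where 0 <= i < 1 and 0 <= j < 12.
The number of such monomials is 1 * 12 = 12

12


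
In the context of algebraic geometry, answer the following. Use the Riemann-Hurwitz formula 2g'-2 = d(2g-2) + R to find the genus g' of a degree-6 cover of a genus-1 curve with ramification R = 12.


Riemann-Hurwitz formula: 2g' - 2 = d(2g - 2) + R
Given: d = 6, g = 1, R = 12
2g' - 2 = 6*(2*1 - 2) + 12
2g' - 2 = 6*0 + 12
2g' - 2 = 0 + 12 = 12
2g' = 14
g' = 7

7


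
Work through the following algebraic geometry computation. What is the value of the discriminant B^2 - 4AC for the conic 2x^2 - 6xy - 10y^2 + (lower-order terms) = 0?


The discriminant of a conic Ax^2 + Bxy + Cy^2 + ... = 0 is B^2 - 4AC.
B^2 = (-6)^2 = 36
4AC = 4*2*(-10) = -80
Discriminant = 36 + 80 = 116

116


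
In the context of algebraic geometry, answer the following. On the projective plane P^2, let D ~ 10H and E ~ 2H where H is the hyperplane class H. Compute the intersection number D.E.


Using bilinearity of the intersection pairing on the projective plane P^2:
(aH).(bH) = ab * (H.H)
We have H^2 = 1 (Bezout).
D.E = (10H).(2H) = 10*2*1
= 20*1
= 20

20


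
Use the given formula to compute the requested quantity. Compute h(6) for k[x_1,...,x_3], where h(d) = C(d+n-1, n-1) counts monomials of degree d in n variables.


The Hilbert function for the polynomial ring in 3 variables is:
h(d) = C(d+n-1, n-1)
h(6) = C(6+3-1, 3-1) = C(8, 2)
= 8! / (2! * 6!)
= 28

28


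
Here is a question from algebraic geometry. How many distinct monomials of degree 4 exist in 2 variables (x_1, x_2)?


The number of degree-4 monomials in 2 variables is C(d+n-1, n-1).
= C(4+2-1, 2-1) = C(5, 1)
= 5

5


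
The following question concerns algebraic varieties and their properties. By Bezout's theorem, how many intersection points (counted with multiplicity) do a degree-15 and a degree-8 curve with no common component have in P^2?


Bezout's theorem states the intersection count equals the product of degrees.
Intersection count = 15 * 8 = 120

120


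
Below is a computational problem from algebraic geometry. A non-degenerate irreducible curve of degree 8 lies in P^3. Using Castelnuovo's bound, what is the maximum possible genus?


Castelnuovo's bound: write d - 1 = m(r-1) + epsilon with 0 <= epsilon < r-1.
d - 1 = 8 - 1 = 7
r - 1 = 3 - 1 = 2
7 = 3*2 + 1, so m = 3, epsilon = 1
pi(d, r) = m(m-1)(r-1)/2 + m*epsilon
= 3*2*2/2 + 3*1
= 12/2 + 3
= 6 + 3 = 9

9


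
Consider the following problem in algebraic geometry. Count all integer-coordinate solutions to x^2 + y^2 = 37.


Systematically check integer values of x where x^2 <= 37.
For each valid x, check if 37 - x^2 is a perfect square.
x=1: 37 - 1 = 36, sqrt = 6 (valid)
x=6: 37 - 36 = 1, sqrt = 1 (valid)
Total integer solutions found: 8

8


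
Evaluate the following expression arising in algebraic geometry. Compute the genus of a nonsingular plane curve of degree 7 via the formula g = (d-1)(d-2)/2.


Using the genus formula for smooth plane curves:
g = (d-1)(d-2)/2
g = (7-1)(7-2)/2
g = 6*5/2
g = 30/2 = 15

15


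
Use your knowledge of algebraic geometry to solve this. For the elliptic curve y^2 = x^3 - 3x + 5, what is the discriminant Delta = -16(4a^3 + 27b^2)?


Compute each component:
4a^3 = 4*(-3)^3 = 4*(-27) = -108
27b^2 = 27*5^2 = 27*25 = 675
4a^3 + 27b^2 = -108 + 675 = 567
Delta = -16*567 = -9072

-9072


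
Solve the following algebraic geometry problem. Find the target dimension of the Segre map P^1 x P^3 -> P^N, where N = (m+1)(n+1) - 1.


The Segre embedding maps P^m x P^n into P^N via
all products of coordinates from each factor.
N = (m+1)(n+1) - 1
N = (1+1)(3+1) - 1
N = 2*4 - 1
N = 8 - 1 = 7

7


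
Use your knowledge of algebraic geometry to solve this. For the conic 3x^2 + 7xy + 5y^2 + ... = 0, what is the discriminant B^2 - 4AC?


The discriminant of a conic Ax^2 + Bxy + Cy^2 + ... = 0 is B^2 - 4AC.
B^2 = 7^2 = 49
4AC = 4*3*5 = 60
Discriminant = 49 - 60 = -11

-11


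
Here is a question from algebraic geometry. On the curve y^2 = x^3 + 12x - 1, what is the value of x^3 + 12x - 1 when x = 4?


Compute x^3 + 12x - 1 at x = 4:
x^3 = 4^3 = 64
12*x = 12*4 = 48
Sum: 64 + 48 - 1 = 111

111


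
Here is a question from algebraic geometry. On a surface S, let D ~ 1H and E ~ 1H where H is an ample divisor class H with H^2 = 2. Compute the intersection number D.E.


Using bilinearity of the intersection pairing on a surface S:
(aH).(bH) = ab * (H.H)
We have H^2 = 2.
D.E = (1H).(1H) = 1*1*2
= 1*2
= 2

2


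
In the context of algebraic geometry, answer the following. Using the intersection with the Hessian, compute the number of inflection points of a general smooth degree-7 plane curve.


For a general smooth plane curve C of degree d, the inflection points are
the intersection of C with its Hessian curve, which has degree 3(d-2).
By Bezout, the total intersection number is d * 3(d-2) = 7 * 15 = 105.
For a general curve every flex is ordinary, so each contributes
multiplicity 1 to C·Hess(C), and the number of distinct inflection
points is 3d(d-2).
Inflection points = 3*7*(7-2) = 3*7*5 = 105

105


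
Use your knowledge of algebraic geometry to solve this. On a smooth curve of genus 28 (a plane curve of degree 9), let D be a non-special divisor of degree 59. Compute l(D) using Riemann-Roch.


First, compute the genus of a smooth plane curve of degree 9:
g = (d-1)(d-2)/2 = (9-1)(9-2)/2 = 28
For a non-special divisor D (i.e., h^1(D) = 0), Riemann-Roch gives:
l(D) = deg(D) - g + 1
Since deg(D) = 59 >= 2g - 1 = 55, D is non-special.
l(D) = 59 - 28 + 1 = 32

32


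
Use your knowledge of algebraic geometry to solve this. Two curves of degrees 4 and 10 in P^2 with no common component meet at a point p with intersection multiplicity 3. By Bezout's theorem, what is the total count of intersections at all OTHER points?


By Bezout's theorem, the total intersection number is d1 * d2.
Total = 4 * 10 = 40
Intersection multiplicity at p = 3
Remaining intersections = 40 - 3 = 37

37


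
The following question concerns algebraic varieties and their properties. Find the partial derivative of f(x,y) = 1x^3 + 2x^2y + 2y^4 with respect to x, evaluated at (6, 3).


df/dx = 3*1*x^2 + 2*2*x^1*y
At (6,3): 3*1*6^2 + 2*2*6^1*3
= 108 + 72
= 180

180


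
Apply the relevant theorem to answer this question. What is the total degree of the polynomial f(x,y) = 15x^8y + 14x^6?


Examine each term for its total degree (sum of exponents).
  Term '15x^8y' has total degree 8+1 = 9.
  Term '14x^6' has total degree 6+0 = 6.
The maximum total degree among all terms is 9.

9


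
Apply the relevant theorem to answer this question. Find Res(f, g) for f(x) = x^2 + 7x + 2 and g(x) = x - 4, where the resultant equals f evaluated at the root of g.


For Res(f, x - c), we evaluate f at x = c.
f(4) = 4^2 + 7*4 + 2
= 16 + 28 + 2
= 44 + 2 = 46
Res(f, g) = 46

46


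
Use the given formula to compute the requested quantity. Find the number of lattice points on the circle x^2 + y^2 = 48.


Systematically check integer values of x where x^2 <= 48.
For each valid x, check if 48 - x^2 is a perfect square.
Total integer solutions found: 0

0
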